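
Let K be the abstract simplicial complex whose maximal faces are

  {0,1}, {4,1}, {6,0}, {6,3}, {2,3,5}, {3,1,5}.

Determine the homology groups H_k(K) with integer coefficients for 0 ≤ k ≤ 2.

Take the total order 0 < 1 < 2 < 3 < 4 < 5 < 6 on the vertex set. Then K (dimension 2) consists of the simplices:

  0-simplices (7): [0], [1], [2], [3], [4], [5], [6]
  1-simplices (9): [0,1], [0,6], [1,3], [1,4], [1,5], [2,3], [2,5], [3,5], [3,6]
  2-simplices (2): [1,3,5], [2,3,5]

Hence C_0 ≅ Z^7, C_1 ≅ Z^9, C_2 ≅ Z^2.

∂_1: C_1 → C_0 maps an edge to its endpoints' difference, ∂[p,q] = q − p. For instance
  ∂[3,6] = [6] − [3].
The 7×9 boundary matrix has rank 6 and Smith normal form diag(1,1,1,1,1,1).

Boundary ∂_2: C_2 → C_1 acts by ∂[p,q,r] = [q,r] − [p,r] + [p,q]. For instance
  ∂[2,3,5] = [3,5] − [2,5] + [2,3],
  ∂[1,3,5] = [3,5] − [1,5] + [1,3].
This gives a 9×2 integer matrix of rank 2; reducing to Smith normal form yields diagonal entries (1,1).

Computing H_k = (kernel of ∂_k) / (image of ∂_{k+1}):

  H_0: rank C_0 − rank ∂_1 = 7 − 6 = 1, and the invariant factors of ∂_1 are all 1, so H_0 ≅ Z.
  H_1: rank ker ∂_1 − rank ∂_2 = (9 − 6) − 2 = 1, and the invariant factors of ∂_2 are all 1, so H_1 ≅ Z.
  H_2: rank ker ∂_2 − rank ∂_3 = (2 − 2) − 0 = 0, and there is no ∂_3, so H_2 ≅ 0.

H_0 ≅ Z,  H_1 ≅ Z,  H_2 = 0.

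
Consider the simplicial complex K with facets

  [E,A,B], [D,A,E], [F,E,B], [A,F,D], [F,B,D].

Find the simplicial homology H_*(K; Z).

K has 5 vertices, 10 edges, 5 triangles.
rank ∂_0 = 0, rank ∂_1 = 4 ⇒ b_0 = 5 − 0 − 4 = 1; all invariant factors of ∂_1 are 1 so no torsion. So H_0 ≅ Z.
rank ∂_1 = 4, rank ∂_2 = 5 ⇒ b_1 = 10 − 4 − 5 = 1; all invariant factors of ∂_2 are 1 so no torsion. So H_1 ≅ Z.
rank ∂_2 = 5, rank ∂_3 = 0 ⇒ b_2 = 5 − 5 − 0 = 0. So H_2 ≅ 0.

H_0 = Z,  H_1 = Z,  H_2 = 0.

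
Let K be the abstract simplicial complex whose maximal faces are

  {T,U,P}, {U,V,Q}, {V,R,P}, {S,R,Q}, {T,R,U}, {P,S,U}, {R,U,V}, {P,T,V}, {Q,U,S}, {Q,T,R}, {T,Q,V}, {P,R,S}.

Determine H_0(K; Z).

H_0 ≅ Z.

Fix the vertex order P < Q < R < S < T < U < V and write every simplex with vertices in increasing order. Then dim K = 2 and the simplices of K are:

  0-simplices (7): P, Q, R, S, T, U, V
  1-simplices (18): PR, PS, PT, PU, PV, QR, QS, QT, QU, QV, RS, RT, RU, RV, SU, TU, TV, UV
  2-simplices (12): PRS, PRV, PSU, PTU, PTV, QRS, QRT, QSU, QTV, QUV, RTU, RUV

giving chain groups C_0 ≅ Z^7, C_1 ≅ Z^18, C_2 ≅ Z^12.

The boundary map ∂_1: C_1 → C_0 maps an edge to its endpoints' difference, ∂[p,q] = q − p. For instance
  ∂QR = R − Q.
This gives a 7×18 integer matrix of rank 6; reducing to Smith normal form yields diagonal entries (1,1,1,1,1,1).

The boundary map ∂_2: C_2 → C_1 maps a triangle to the signed sum of its edges. For instance
  ∂QRS = RS − QS + QR,
  ∂RUV = UV − RV + RU.
The 18×12 boundary matrix has rank 12 and Smith normal form diag(1,1,1,1,1,1,1,1,1,1,1,2).

Reading off H_k = ker ∂_k / im ∂_{k+1}:

  H_0: rank C_0 − rank ∂_1 = 7 − 6 = 1, and the invariant factors of ∂_1 are all 1, so H_0 ≅ Z.

(K is a triangulation of the real projective plane RP^2.)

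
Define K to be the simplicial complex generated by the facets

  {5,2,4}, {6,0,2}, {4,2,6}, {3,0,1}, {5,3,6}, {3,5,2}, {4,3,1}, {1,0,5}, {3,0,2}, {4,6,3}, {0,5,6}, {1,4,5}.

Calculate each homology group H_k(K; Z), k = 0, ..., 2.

H_0 = Z,  H_1 = Z/2,  H_2 = 0.

K has 7 vertices, 18 edges, 12 triangles.
rank ∂_0 = 0, rank ∂_1 = 6 ⇒ b_0 = 7 − 0 − 6 = 1; all invariant factors of ∂_1 are 1 so no torsion. So H_0 ≅ Z.
rank ∂_1 = 6, rank ∂_2 = 12 ⇒ b_1 = 18 − 6 − 12 = 0; ∂_2 has invariant factor(s) [2] giving torsion. So H_1 ≅ Z/2.
rank ∂_2 = 12, rank ∂_3 = 0 ⇒ b_2 = 12 − 12 − 0 = 0. So H_2 ≅ 0.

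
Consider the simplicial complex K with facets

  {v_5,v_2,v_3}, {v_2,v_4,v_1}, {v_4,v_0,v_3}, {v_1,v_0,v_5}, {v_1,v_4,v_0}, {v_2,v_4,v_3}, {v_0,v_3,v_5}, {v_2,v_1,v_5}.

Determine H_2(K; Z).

H_2 = Z.

Take the total order v_0 < v_1 < v_2 < v_3 < v_4 < v_5 on the vertex set. Then K (dimension 2) consists of the simplices:

  0-simplices (6): [v_0], [v_1], [v_2], [v_3], [v_4], [v_5]
  1-simplices (12): [v_0,v_1], [v_0,v_3], [v_0,v_4], [v_0,v_5], [v_1,v_2], [v_1,v_4], [v_1,v_5], [v_2,v_3], [v_2,v_4], [v_2,v_5], [v_3,v_4], [v_3,v_5]
  2-simplices (8): [v_0,v_1,v_4], [v_0,v_1,v_5], [v_0,v_3,v_4], [v_0,v_3,v_5], [v_1,v_2,v_4], [v_1,v_2,v_5], [v_2,v_3,v_4], [v_2,v_3,v_5]

Hence C_0 ≅ Z^6, C_1 ≅ Z^12, C_2 ≅ Z^8.

Boundary ∂_1: C_1 → C_0 sends each edge [p,q] (with p < q) to q − p.
This gives a 6×12 integer matrix of rank 5; reducing to Smith normal form yields diagonal entries (1,1,1,1,1).

Boundary ∂_2: C_2 → C_1 sends each 2-simplex [p,q,r] to [q,r] − [p,r] + [p,q]. For instance
  ∂[v_0,v_3,v_4] = [v_3,v_4] − [v_0,v_4] + [v_0,v_3],
  ∂[v_1,v_2,v_5] = [v_2,v_5] − [v_1,v_5] + [v_1,v_2].
As a 12×8 matrix over Z this has rank 7, with invariant factors (1,1,1,1,1,1,1).

Computing H_k = (kernel of ∂_k) / (image of ∂_{k+1}):

  H_2: rank ker ∂_2 − rank ∂_3 = (8 − 7) − 0 = 1, and there is no ∂_3, so H_2 = Z.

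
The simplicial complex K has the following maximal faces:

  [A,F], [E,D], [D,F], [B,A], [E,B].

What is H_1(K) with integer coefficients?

H_1 ≅ Z.

We work with the vertex ordering A < B < D < E < F. The simplices of K, each written with vertices in increasing order, are:

  0-simplices (5): A, B, D, E, F
  1-simplices (5): AB, AF, BE, DE, DF

giving chain groups C_0 ≅ Z^5, C_1 ≅ Z^5.

Boundary ∂_1: C_1 → C_0 maps an edge to its endpoints' difference, ∂[p,q] = q − p. For instance
  ∂DF = F − D.
As a 5×5 matrix over Z this has rank 4, with invariant factors (1,1,1,1).

Now H_k = ker ∂_k / im ∂_{k+1}, so:

  H_1: rank ker ∂_1 − rank ∂_2 = (5 − 4) − 0 = 1, and there is no ∂_2, so H_1 = Z.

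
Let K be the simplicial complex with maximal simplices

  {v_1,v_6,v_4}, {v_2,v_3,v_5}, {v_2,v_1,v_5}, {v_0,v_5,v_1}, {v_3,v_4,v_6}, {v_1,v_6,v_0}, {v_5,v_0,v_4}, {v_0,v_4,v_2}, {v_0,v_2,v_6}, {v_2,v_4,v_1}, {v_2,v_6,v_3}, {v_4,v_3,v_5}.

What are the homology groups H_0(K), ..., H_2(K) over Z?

Take the total order v_0 < v_1 < v_2 < v_3 < v_4 < v_5 < v_6 on the vertex set. Then K (dimension 2) consists of the simplices:

  0-simplices (7): [v_0], [v_1], [v_2], [v_3], [v_4], [v_5], [v_6]
  1-simplices (18): (18 of them)
  2-simplices (12): (12 of them)

Hence C_0 ≅ Z^7, C_1 ≅ Z^18, C_2 ≅ Z^12.

Boundary ∂_1: C_1 → C_0 is given by ∂[p,q] = [q] − [p].
The 7×18 boundary matrix has rank 6 and Smith normal form diag(1,1,1,1,1,1).

Boundary ∂_2: C_2 → C_1 maps a triangle to the signed sum of its edges. For instance
  ∂[v_0,v_1,v_6] = [v_1,v_6] − [v_0,v_6] + [v_0,v_1],
  ∂[v_1,v_4,v_6] = [v_4,v_6] − [v_1,v_6] + [v_1,v_4].
The resulting 18×12 matrix has rank 12, and its Smith normal form has invariant factors (1,1,1,1,1,1,1,1,1,1,1,2).

Reading off H_k = ker ∂_k / im ∂_{k+1}:

  H_0: rank C_0 − rank ∂_1 = 7 − 6 = 1, and the invariant factors of ∂_1 are all 1, so H_0 = Z.
  H_1: rank ker ∂_1 − rank ∂_2 = (18 − 6) − 12 = 0, and ∂_2 has invariant factor 2 > 1, so H_1 = Z/2Z.
  H_2: rank ker ∂_2 − rank ∂_3 = (12 − 12) − 0 = 0, and there is no ∂_3, so H_2 = 0.

H_0 ≅ Z,  H_1 ≅ Z/2Z,  H_2 = 0.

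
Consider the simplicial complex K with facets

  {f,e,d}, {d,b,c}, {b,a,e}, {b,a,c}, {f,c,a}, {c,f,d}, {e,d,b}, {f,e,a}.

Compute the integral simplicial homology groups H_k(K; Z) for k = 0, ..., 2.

H_0 = Z,  H_1 = 0,  H_2 = Z.

We work with the vertex ordering a < b < c < d < e < f. The simplices of K, each written with vertices in increasing order, are:

  0-simplices (6): a, b, c, d, e, f
  1-simplices (12): ab, ac, ae, af, bc, bd, be, cd, cf, de, df, ef
  2-simplices (8): abc, abe, acf, aef, bcd, bde, cdf, def

so the chain groups are C_0 ≅ Z^6, C_1 ≅ Z^12, C_2 ≅ Z^8.

Boundary ∂_1: C_1 → C_0 sends each edge [p,q] (with p < q) to q − p. For instance
  ∂ae = e − a.
The resulting 6×12 matrix has rank 5, and its Smith normal form has invariant factors (1,1,1,1,1).

∂_2: C_2 → C_1 sends each 2-simplex [p,q,r] to [q,r] − [p,r] + [p,q]. For instance
  ∂abc = bc − ac + ab,
  ∂bcd = cd − bd + bc.
The resulting 12×8 matrix has rank 7, and its Smith normal form has invariant factors (1,1,1,1,1,1,1).

From H_k ≅ ker(∂_k) / im(∂_{k+1}) we obtain:

  H_0: rank C_0 − rank ∂_1 = 6 − 5 = 1, and the invariant factors of ∂_1 are all 1, so H_0 ≅ Z.
  H_1: rank ker ∂_1 − rank ∂_2 = (12 − 5) − 7 = 0, and the invariant factors of ∂_2 are all 1, so H_1 ≅ 0.
  H_2: rank ker ∂_2 − rank ∂_3 = (8 − 7) − 0 = 1, and there is no ∂_3, so H_2 ≅ Z.

As a check, the Euler characteristic is 6 − 12 + 8 = 2, which agrees with 1 − 0 + 1 = 2.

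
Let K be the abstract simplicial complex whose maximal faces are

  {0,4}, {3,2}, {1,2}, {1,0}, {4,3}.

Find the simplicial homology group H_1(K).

H_1 ≅ Z.

Fix the vertex order 0 < 1 < 2 < 3 < 4 and write every simplex with vertices in increasing order. Then dim K = 1 and the simplices of K are:

  0-simplices (5): [0], [1], [2], [3], [4]
  1-simplices (5): [0,1], [0,4], [1,2], [2,3], [3,4]

giving chain groups C_0 ≅ Z^5, C_1 ≅ Z^5.

∂_1: C_1 → C_0 sends each edge [p,q] (with p < q) to q − p. For instance
  ∂[0,4] = [4] − [0].
The resulting 5×5 matrix has rank 4, and its Smith normal form has invariant factors (1,1,1,1).

Computing H_k = (kernel of ∂_k) / (image of ∂_{k+1}):

  H_1: rank ker ∂_1 − rank ∂_2 = (5 − 4) − 0 = 1, and there is no ∂_2, so H_1 = Z.

(K is a triangulation of the circle S^1.)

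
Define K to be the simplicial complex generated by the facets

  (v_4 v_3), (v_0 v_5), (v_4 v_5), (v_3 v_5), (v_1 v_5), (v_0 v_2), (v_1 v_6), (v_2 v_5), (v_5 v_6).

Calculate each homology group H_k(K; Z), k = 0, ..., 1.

H_0 = Z,  H_1 = Z^3.

Take the total order v_0 < v_1 < v_2 < v_3 < v_4 < v_5 < v_6 on the vertex set. Then K (dimension 1) consists of the simplices:

  0-simplices (7): [v_0], [v_1], [v_2], [v_3], [v_4], [v_5], [v_6]
  1-simplices (9): [v_0,v_2], [v_0,v_5], [v_1,v_5], [v_1,v_6], [v_2,v_5], [v_3,v_4], [v_3,v_5], [v_4,v_5], [v_5,v_6]

giving chain groups C_0 ≅ Z^7, C_1 ≅ Z^9.

Boundary ∂_1: C_1 → C_0 maps an edge to its endpoints' difference, ∂[p,q] = q − p. For instance
  ∂[v_5,v_6] = [v_6] − [v_5].
This gives a 7×9 integer matrix of rank 6; reducing to Smith normal form yields diagonal entries (1,1,1,1,1,1).

Computing H_k = (kernel of ∂_k) / (image of ∂_{k+1}):

  H_0: rank C_0 − rank ∂_1 = 7 − 6 = 1, and the invariant factors of ∂_1 are all 1, so H_0 ≅ Z.
  H_1: rank ker ∂_1 − rank ∂_2 = (9 − 6) − 0 = 3, and there is no ∂_2, so H_1 ≅ Z^3.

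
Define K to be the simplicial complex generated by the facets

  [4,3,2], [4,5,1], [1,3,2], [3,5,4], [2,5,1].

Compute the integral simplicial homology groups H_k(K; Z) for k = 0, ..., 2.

H_0 ≅ Z,  H_1 ≅ Z,  H_2 = 0.

K has 5 vertices, 10 edges, 5 triangles.
rank ∂_0 = 0, rank ∂_1 = 4 ⇒ b_0 = 5 − 0 − 4 = 1; all invariant factors of ∂_1 are 1 so no torsion. So H_0 ≅ Z.
rank ∂_1 = 4, rank ∂_2 = 5 ⇒ b_1 = 10 − 4 − 5 = 1; all invariant factors of ∂_2 are 1 so no torsion. So H_1 ≅ Z.
rank ∂_2 = 5, rank ∂_3 = 0 ⇒ b_2 = 5 − 5 − 0 = 0. So H_2 ≅ 0.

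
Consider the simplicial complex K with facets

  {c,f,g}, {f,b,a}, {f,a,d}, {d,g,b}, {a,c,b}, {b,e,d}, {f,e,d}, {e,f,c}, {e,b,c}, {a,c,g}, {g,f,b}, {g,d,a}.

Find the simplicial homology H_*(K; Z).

H_0 = Z,  H_1 = Z_2,  H_2 = 0.

Fix the vertex order a < b < c < d < e < f < g and write every simplex with vertices in increasing order. Then dim K = 2 and the simplices of K are:

  0-simplices (7): a, b, c, d, e, f, g
  1-simplices (18): ab, ac, ad, af, ag, bc, bd, be, bf, bg, ce, cf, cg, de, df, dg, ef, fg
  2-simplices (12): abc, abf, acg, adf, adg, bce, bde, bdg, bfg, cef, cfg, def

giving chain groups C_0 ≅ Z^7, C_1 ≅ Z^18, C_2 ≅ Z^12.

The boundary map ∂_1: C_1 → C_0 sends each edge [p,q] (with p < q) to q − p. For instance
  ∂ad = d − a.
The 7×18 boundary matrix has rank 6 and Smith normal form diag(1,1,1,1,1,1).

The boundary map ∂_2: C_2 → C_1 sends each 2-simplex [p,q,r] to [q,r] − [p,r] + [p,q]. For instance
  ∂abc = bc − ac + ab,
  ∂bfg = fg − bg + bf.
The 18×12 boundary matrix has rank 12 and Smith normal form diag(1,1,1,1,1,1,1,1,1,1,1,2).

From H_k ≅ ker(∂_k) / im(∂_{k+1}) we obtain:

  H_0: rank C_0 − rank ∂_1 = 7 − 6 = 1, and the invariant factors of ∂_1 are all 1, so H_0 ≅ Z.
  H_1: rank ker ∂_1 − rank ∂_2 = (18 − 6) − 12 = 0, and ∂_2 has invariant factor 2 > 1, so H_1 ≅ Z_2.
  H_2: rank ker ∂_2 − rank ∂_3 = (12 − 12) − 0 = 0, and there is no ∂_3, so H_2 ≅ 0.

(K is a triangulation of the real projective plane RP^2.)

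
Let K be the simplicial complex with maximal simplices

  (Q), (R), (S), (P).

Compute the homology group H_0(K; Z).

Order the vertices as P < Q < R < S. Listing each simplex with vertices in this order, K has dimension 0 with simplices:

  0-simplices (4): P, Q, R, S

so the chain groups are C_0 ≅ Z^4.

Computing H_k = (kernel of ∂_k) / (image of ∂_{k+1}):

  H_0: rank C_0 − rank ∂_1 = 4 − 0 = 4, and there is no ∂_1, so H_0 ≅ Z^4.

(K is a triangulation of a set of 4 points.)

H_0 ≅ Z^4.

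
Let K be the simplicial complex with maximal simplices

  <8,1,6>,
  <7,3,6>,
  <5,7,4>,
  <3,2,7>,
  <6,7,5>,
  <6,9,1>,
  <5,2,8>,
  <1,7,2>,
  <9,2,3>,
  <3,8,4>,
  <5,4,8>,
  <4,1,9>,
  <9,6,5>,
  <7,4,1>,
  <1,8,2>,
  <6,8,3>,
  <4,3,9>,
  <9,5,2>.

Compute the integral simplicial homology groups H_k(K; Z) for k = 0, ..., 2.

H_0 ≅ Z,  H_1 ≅ Z^2,  H_2 ≅ Z.

Order the vertices as 1 < 2 < 3 < 4 < 5 < 6 < 7 < 8 < 9. Listing each simplex with vertices in this order, K has dimension 2 with simplices:

  0-simplices (9): [1], [2], [3], [4], [5], [6], [7], [8], [9]
  1-simplices (27): (27 of them)
  2-simplices (18): [1,2,7], [1,2,8], [1,4,7], [1,4,9], [1,6,8], [1,6,9], [2,3,7], [2,3,9], [2,5,8], [2,5,9], [3,4,8], [3,4,9], [3,6,7], [3,6,8], [4,5,7], [4,5,8], [5,6,7], [5,6,9]

so the chain groups are C_0 ≅ Z^9, C_1 ≅ Z^27, C_2 ≅ Z^18.

∂_1: C_1 → C_0 is given by ∂[p,q] = [q] − [p].
The resulting 9×27 matrix has rank 8, and its Smith normal form has invariant factors (1,1,1,1,1,1,1,1).

The boundary map ∂_2: C_2 → C_1 sends each 2-simplex [p,q,r] to [q,r] − [p,r] + [p,q]. For instance
  ∂[1,4,7] = [4,7] − [1,7] + [1,4],
  ∂[2,3,9] = [3,9] − [2,9] + [2,3].
As a 27×18 matrix over Z this has rank 17, with invariant factors (1,1,1,1,1,1,1,1,1,1,1,1,1,1,1,1,1).

Now H_k = ker ∂_k / im ∂_{k+1}, so:

  H_0: rank C_0 − rank ∂_1 = 9 − 8 = 1, and the invariant factors of ∂_1 are all 1, so H_0 ≅ Z.
  H_1: rank ker ∂_1 − rank ∂_2 = (27 − 8) − 17 = 2, and the invariant factors of ∂_2 are all 1, so H_1 ≅ Z^2.
  H_2: rank ker ∂_2 − rank ∂_3 = (18 − 17) − 0 = 1, and there is no ∂_3, so H_2 ≅ Z.

As a check, the Euler characteristic is 9 − 27 + 18 = 0, which agrees with 1 − 2 + 1 = 0.
(K is a triangulation of the torus T^2.)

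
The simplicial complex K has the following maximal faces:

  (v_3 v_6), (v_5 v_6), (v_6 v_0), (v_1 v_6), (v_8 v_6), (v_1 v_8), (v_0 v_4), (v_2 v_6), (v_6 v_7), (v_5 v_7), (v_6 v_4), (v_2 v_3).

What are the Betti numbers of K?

Fix the vertex order v_0 < v_1 < v_2 < v_3 < v_4 < v_5 < v_6 < v_7 < v_8 and write every simplex with vertices in increasing order. Then dim K = 1 and the simplices of K are:

  0-simplices (9): [v_0], [v_1], [v_2], [v_3], [v_4], [v_5], [v_6], [v_7], [v_8]
  1-simplices (12): [v_0,v_4], [v_0,v_6], [v_1,v_6], [v_1,v_8], [v_2,v_3], [v_2,v_6], [v_3,v_6], [v_4,v_6], [v_5,v_6], [v_5,v_7], [v_6,v_7], [v_6,v_8]

so the chain groups are C_0 ≅ Z^9, C_1 ≅ Z^12.

The boundary map ∂_1: C_1 → C_0 is given by ∂[p,q] = [q] − [p]. For instance
  ∂[v_5,v_6] = [v_6] − [v_5].
The resulting 9×12 matrix has rank 8, and its Smith normal form has invariant factors (1,1,1,1,1,1,1,1).

Now H_k = ker ∂_k / im ∂_{k+1}, so:

  H_0: rank C_0 − rank ∂_1 = 9 − 8 = 1, and the invariant factors of ∂_1 are all 1, so H_0 = Z.
  H_1: rank ker ∂_1 − rank ∂_2 = (12 − 8) − 0 = 4, and there is no ∂_2, so H_1 = Z^4.

Hence the Betti numbers are b_0 = 1, b_1 = 4.

b_0 = 1, b_1 = 4.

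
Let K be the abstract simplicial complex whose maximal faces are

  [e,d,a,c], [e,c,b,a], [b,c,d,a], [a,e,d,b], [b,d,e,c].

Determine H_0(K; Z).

K has 5 vertices, 10 edges, 10 triangles, 5 3-simplices.
rank ∂_0 = 0, rank ∂_1 = 4 ⇒ b_0 = 5 − 0 − 4 = 1; all invariant factors of ∂_1 are 1 so no torsion. So H_0 ≅ Z.

H_0 ≅ Z.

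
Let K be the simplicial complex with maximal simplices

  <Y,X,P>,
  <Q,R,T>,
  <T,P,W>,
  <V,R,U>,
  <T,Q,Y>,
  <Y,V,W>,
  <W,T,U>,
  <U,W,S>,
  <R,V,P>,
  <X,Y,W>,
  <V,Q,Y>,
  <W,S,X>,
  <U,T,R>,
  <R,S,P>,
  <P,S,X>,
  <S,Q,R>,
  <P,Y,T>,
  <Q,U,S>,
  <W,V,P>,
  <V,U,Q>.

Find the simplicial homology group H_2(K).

H_2 ≅ 0.

Take the total order P < Q < R < S < T < U < V < W < X < Y on the vertex set. Then K (dimension 2) consists of the simplices:

  0-simplices (10): P, Q, R, S, T, U, V, W, X, Y
  1-simplices (30): PR, PS, PT, PV, PW, PX, PY, QR, QS, QT, QU, QV, QY, RS, RT, RU, RV, SU, SW, SX, TU, TW, TY, UV, UW, VW, VY, WX, WY, XY
  2-simplices (20): PRS, PRV, PSX, PTW, PTY, PVW, PXY, QRS, QRT, QSU, QTY, QUV, QVY, RTU, RUV, SUW, SWX, TUW, VWY, WXY

Hence C_0 ≅ Z^10, C_1 ≅ Z^30, C_2 ≅ Z^20.

The boundary map ∂_1: C_1 → C_0 sends each edge [p,q] (with p < q) to q − p.
The 10×30 boundary matrix has rank 9 and Smith normal form diag(1,1,1,1,1,1,1,1,1).

∂_2: C_2 → C_1 maps a triangle to the signed sum of its edges. For instance
  ∂PTW = TW − PW + PT,
  ∂VWY = WY − VY + VW.
As a 30×20 matrix over Z this has rank 20, with invariant factors (1,1,1,1,1,1,1,1,1,1,1,1,1,1,1,1,1,1,1,2).

Reading off H_k = ker ∂_k / im ∂_{k+1}:

  H_2: rank ker ∂_2 − rank ∂_3 = (20 − 20) − 0 = 0, and there is no ∂_3, so H_2 ≅ 0.

(K is a triangulation of the Klein bottle.)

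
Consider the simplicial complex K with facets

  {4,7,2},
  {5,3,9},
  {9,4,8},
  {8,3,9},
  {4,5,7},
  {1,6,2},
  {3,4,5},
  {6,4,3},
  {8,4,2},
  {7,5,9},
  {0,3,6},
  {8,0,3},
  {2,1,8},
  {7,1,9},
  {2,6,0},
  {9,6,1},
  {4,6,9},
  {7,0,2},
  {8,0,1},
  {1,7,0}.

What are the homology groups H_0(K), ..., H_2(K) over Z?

H_0 ≅ Z,  H_1 ≅ Z ⊕ Z/2,  H_2 = 0.

Take the total order 0 < 1 < 2 < 3 < 4 < 5 < 6 < 7 < 8 < 9 on the vertex set. Then K (dimension 2) consists of the simplices:

  0-simplices (10): [0], [1], [2], [3], [4], [5], [6], [7], [8], [9]
  1-simplices (30): (30 of them)
  2-simplices (20): (20 of them)

so the chain groups are C_0 ≅ Z^10, C_1 ≅ Z^30, C_2 ≅ Z^20.

∂_1: C_1 → C_0 is given by ∂[p,q] = [q] − [p].
The 10×30 boundary matrix has rank 9 and Smith normal form diag(1,1,1,1,1,1,1,1,1).

The boundary map ∂_2: C_2 → C_1 sends each 2-simplex [p,q,r] to [q,r] − [p,r] + [p,q]. For instance
  ∂[2,4,7] = [4,7] − [2,7] + [2,4],
  ∂[0,1,8] = [1,8] − [0,8] + [0,1].
The resulting 30×20 matrix has rank 20, and its Smith normal form has invariant factors (1,1,1,1,1,1,1,1,1,1,1,1,1,1,1,1,1,1,1,2).

Computing H_k = (kernel of ∂_k) / (image of ∂_{k+1}):

  H_0: rank C_0 − rank ∂_1 = 10 − 9 = 1, and the invariant factors of ∂_1 are all 1, so H_0 ≅ Z.
  H_1: rank ker ∂_1 − rank ∂_2 = (30 − 9) − 20 = 1, and ∂_2 has invariant factor 2 > 1, so H_1 ≅ Z ⊕ Z/2.
  H_2: rank ker ∂_2 − rank ∂_3 = (20 − 20) − 0 = 0, and there is no ∂_3, so H_2 ≅ 0.

As a check, the Euler characteristic is 10 − 30 + 20 = 0, which agrees with 1 − 1 + 0 = 0.
(K is a triangulation of the Klein bottle.)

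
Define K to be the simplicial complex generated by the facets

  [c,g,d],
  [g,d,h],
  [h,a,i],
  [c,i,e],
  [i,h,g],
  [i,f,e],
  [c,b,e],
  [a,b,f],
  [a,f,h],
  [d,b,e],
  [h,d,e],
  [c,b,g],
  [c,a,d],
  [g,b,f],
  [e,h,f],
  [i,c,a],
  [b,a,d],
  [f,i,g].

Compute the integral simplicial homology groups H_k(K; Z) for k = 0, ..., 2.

H_0 = Z,  H_1 = Z ⊕ Z/2,  H_2 = 0.

Take the total order a < b < c < d < e < f < g < h < i on the vertex set. Then K (dimension 2) consists of the simplices:

  0-simplices (9): a, b, c, d, e, f, g, h, i
  1-simplices (27): ab, ac, ad, af, ah, ai, bc, bd, be, bf, bg, cd, ce, cg, ci, de, dg, dh, ef, eh, ei, fg, fh, fi, gh, gi, hi
  2-simplices (18): abd, abf, acd, aci, afh, ahi, bce, bcg, bde, bfg, cdg, cei, deh, dgh, efh, efi, fgi, ghi

so the chain groups are C_0 ≅ Z^9, C_1 ≅ Z^27, C_2 ≅ Z^18.

∂_1: C_1 → C_0 maps an edge to its endpoints' difference, ∂[p,q] = q − p. For instance
  ∂af = f − a.
The 9×27 boundary matrix has rank 8 and Smith normal form diag(1,1,1,1,1,1,1,1).

The boundary map ∂_2: C_2 → C_1 acts by ∂[p,q,r] = [q,r] − [p,r] + [p,q]. For instance
  ∂fgi = gi − fi + fg,
  ∂abd = bd − ad + ab.
As a 27×18 matrix over Z this has rank 18, with invariant factors (1,1,1,1,1,1,1,1,1,1,1,1,1,1,1,1,1,2).

Now H_k = ker ∂_k / im ∂_{k+1}, so:

  H_0: rank C_0 − rank ∂_1 = 9 − 8 = 1, and the invariant factors of ∂_1 are all 1, so H_0 ≅ Z.
  H_1: rank ker ∂_1 − rank ∂_2 = (27 − 8) − 18 = 1, and ∂_2 has invariant factor 2 > 1, so H_1 ≅ Z ⊕ Z/2.
  H_2: rank ker ∂_2 − rank ∂_3 = (18 − 18) − 0 = 0, and there is no ∂_3, so H_2 ≅ 0.

(K is a triangulation of the Klein bottle.)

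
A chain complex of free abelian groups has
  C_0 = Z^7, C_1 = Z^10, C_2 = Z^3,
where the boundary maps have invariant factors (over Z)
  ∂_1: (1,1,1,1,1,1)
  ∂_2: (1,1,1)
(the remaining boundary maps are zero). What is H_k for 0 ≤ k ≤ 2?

H_0 ≅ Z,  H_1 ≅ Z,  H_2 = 0.

H_0: b_0 = 7 − 0 − 6 = 1; torsion from ∂_1 factors > 1: none. So H_0 ≅ Z.
H_1: b_1 = 10 − 6 − 3 = 1; torsion from ∂_2 factors > 1: none. So H_1 ≅ Z.
H_2: b_2 = 3 − 3 − 0 = 0; torsion from ∂_3 factors > 1: none. So H_2 ≅ 0.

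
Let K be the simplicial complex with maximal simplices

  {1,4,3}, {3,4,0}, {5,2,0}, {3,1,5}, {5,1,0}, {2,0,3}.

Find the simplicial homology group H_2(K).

H_2 = 0.

K has 6 vertices, 12 edges, 6 triangles.
rank ∂_2 = 6, rank ∂_3 = 0 ⇒ b_2 = 6 − 6 − 0 = 0. So H_2 = 0.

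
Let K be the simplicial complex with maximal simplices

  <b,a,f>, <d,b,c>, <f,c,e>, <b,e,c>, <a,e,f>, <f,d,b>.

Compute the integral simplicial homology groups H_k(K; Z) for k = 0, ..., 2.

Fix the vertex order a < b < c < d < e < f and write every simplex with vertices in increasing order. Then dim K = 2 and the simplices of K are:

  0-simplices (6): a, b, c, d, e, f
  1-simplices (12): ab, ae, af, bc, bd, be, bf, cd, ce, cf, df, ef
  2-simplices (6): abf, aef, bcd, bce, bdf, cef

Hence C_0 ≅ Z^6, C_1 ≅ Z^12, C_2 ≅ Z^6.

∂_1: C_1 → C_0 is given by ∂[p,q] = [q] − [p]. For instance
  ∂bc = c − b.
This gives a 6×12 integer matrix of rank 5; reducing to Smith normal form yields diagonal entries (1,1,1,1,1).

Boundary ∂_2: C_2 → C_1 acts by ∂[p,q,r] = [q,r] − [p,r] + [p,q]. For instance
  ∂bdf = df − bf + bd,
  ∂bcd = cd − bd + bc.
As a 12×6 matrix over Z this has rank 6, with invariant factors (1,1,1,1,1,1).

Now H_k = ker ∂_k / im ∂_{k+1}, so:

  H_0: rank C_0 − rank ∂_1 = 6 − 5 = 1, and the invariant factors of ∂_1 are all 1, so H_0 = Z.
  H_1: rank ker ∂_1 − rank ∂_2 = (12 − 5) − 6 = 1, and the invariant factors of ∂_2 are all 1, so H_1 = Z.
  H_2: rank ker ∂_2 − rank ∂_3 = (6 − 6) − 0 = 0, and there is no ∂_3, so H_2 = 0.

H_0 = Z,  H_1 = Z,  H_2 = 0.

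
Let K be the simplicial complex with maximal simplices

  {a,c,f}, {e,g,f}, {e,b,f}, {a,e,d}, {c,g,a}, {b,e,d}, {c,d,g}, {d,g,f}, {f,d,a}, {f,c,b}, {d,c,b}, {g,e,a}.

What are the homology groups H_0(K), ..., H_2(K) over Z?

Fix the vertex order a < b < c < d < e < f < g and write every simplex with vertices in increasing order. Then dim K = 2 and the simplices of K are:

  0-simplices (7): a, b, c, d, e, f, g
  1-simplices (18): ac, ad, ae, af, ag, bc, bd, be, bf, cd, cf, cg, de, df, dg, ef, eg, fg
  2-simplices (12): acf, acg, ade, adf, aeg, bcd, bcf, bde, bef, cdg, dfg, efg

Hence C_0 ≅ Z^7, C_1 ≅ Z^18, C_2 ≅ Z^12.

The boundary map ∂_1: C_1 → C_0 maps an edge to its endpoints' difference, ∂[p,q] = q − p.
As a 7×18 matrix over Z this has rank 6, with invariant factors (1,1,1,1,1,1).

Boundary ∂_2: C_2 → C_1 acts by ∂[p,q,r] = [q,r] − [p,r] + [p,q]. For instance
  ∂bcf = cf − bf + bc,
  ∂bcd = cd − bd + bc.
The resulting 18×12 matrix has rank 12, and its Smith normal form has invariant factors (1,1,1,1,1,1,1,1,1,1,1,2).

Reading off H_k = ker ∂_k / im ∂_{k+1}:

  H_0: rank C_0 − rank ∂_1 = 7 − 6 = 1, and the invariant factors of ∂_1 are all 1, so H_0 ≅ Z.
  H_1: rank ker ∂_1 − rank ∂_2 = (18 − 6) − 12 = 0, and ∂_2 has invariant factor 2 > 1, so H_1 ≅ Z/2Z.
  H_2: rank ker ∂_2 − rank ∂_3 = (12 − 12) − 0 = 0, and there is no ∂_3, so H_2 ≅ 0.

(K is a triangulation of the real projective plane RP^2.)

H_0 ≅ Z,  H_1 ≅ Z/2Z,  H_2 = 0.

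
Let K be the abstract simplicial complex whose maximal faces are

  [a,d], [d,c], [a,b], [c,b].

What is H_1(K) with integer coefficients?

Fix the vertex order a < b < c < d and write every simplex with vertices in increasing order. Then dim K = 1 and the simplices of K are:

  0-simplices (4): a, b, c, d
  1-simplices (4): ab, ad, bc, cd

giving chain groups C_0 ≅ Z^4, C_1 ≅ Z^4.

Boundary ∂_1: C_1 → C_0 is given by ∂[p,q] = [q] − [p]. For instance
  ∂cd = d − c.
As a 4×4 matrix over Z this has rank 3, with invariant factors (1,1,1).

From H_k ≅ ker(∂_k) / im(∂_{k+1}) we obtain:

  H_1: rank ker ∂_1 − rank ∂_2 = (4 − 3) − 0 = 1, and there is no ∂_2, so H_1 = Z.

H_1 ≅ Z.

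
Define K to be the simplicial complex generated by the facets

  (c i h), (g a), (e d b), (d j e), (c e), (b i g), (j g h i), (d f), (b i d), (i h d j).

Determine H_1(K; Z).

H_1 = Z.

We work with the vertex ordering a < b < c < d < e < f < g < h < i < j. The simplices of K, each written with vertices in increasing order, are:

  0-simplices (10): a, b, c, d, e, f, g, h, i, j
  1-simplices (20): ag, bd, be, bg, bi, ce, ch, ci, de, df, dh, di, dj, ej, gh, gi, gj, hi, hj, ij
  2-simplices (12): bde, bdi, bgi, chi, dej, dhi, dhj, dij, ghi, ghj, gij, hij
  3-simplices (2): dhij, ghij

so the chain groups are C_0 ≅ Z^10, C_1 ≅ Z^20, C_2 ≅ Z^12, C_3 ≅ Z^2.

The boundary map ∂_1: C_1 → C_0 is given by ∂[p,q] = [q] − [p]. For instance
  ∂ch = h − c.
The 10×20 boundary matrix has rank 9 and Smith normal form diag(1,1,1,1,1,1,1,1,1).

The boundary map ∂_2: C_2 → C_1 maps a triangle to the signed sum of its edges. For instance
  ∂chi = hi − ci + ch,
  ∂gij = ij − gj + gi.
The 20×12 boundary matrix has rank 10 and Smith normal form diag(1,1,1,1,1,1,1,1,1,1).

The boundary map ∂_3: C_3 → C_2 sends each 3-simplex σ to the alternating sum Σ_i (−1)^i (σ with its i-th vertex removed). For instance
  ∂dhij = hij − dij + dhj − dhi,
  ∂ghij = hij − gij + ghj − ghi.
The resulting 12×2 matrix has rank 2, and its Smith normal form has invariant factors (1,1).

Now H_k = ker ∂_k / im ∂_{k+1}, so:

  H_1: rank ker ∂_1 − rank ∂_2 = (20 − 9) − 10 = 1, and the invariant factors of ∂_2 are all 1, so H_1 ≅ Z.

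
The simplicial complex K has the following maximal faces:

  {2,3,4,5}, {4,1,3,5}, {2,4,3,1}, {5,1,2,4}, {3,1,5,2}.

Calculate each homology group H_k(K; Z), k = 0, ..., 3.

Order the vertices as 1 < 2 < 3 < 4 < 5. Listing each simplex with vertices in this order, K has dimension 3 with simplices:

  0-simplices (5): [1], [2], [3], [4], [5]
  1-simplices (10): [1,2], [1,3], [1,4], [1,5], [2,3], [2,4], [2,5], [3,4], [3,5], [4,5]
  2-simplices (10): [1,2,3], [1,2,4], [1,2,5], [1,3,4], [1,3,5], [1,4,5], [2,3,4], [2,3,5], [2,4,5], [3,4,5]
  3-simplices (5): [1,2,3,4], [1,2,3,5], [1,2,4,5], [1,3,4,5], [2,3,4,5]

so the chain groups are C_0 ≅ Z^5, C_1 ≅ Z^10, C_2 ≅ Z^10, C_3 ≅ Z^5.

Boundary ∂_1: C_1 → C_0 maps an edge to its endpoints' difference, ∂[p,q] = q − p. For instance
  ∂[1,4] = [4] − [1].
The resulting 5×10 matrix has rank 4, and its Smith normal form has invariant factors (1,1,1,1).

The boundary map ∂_2: C_2 → C_1 sends each 2-simplex [p,q,r] to [q,r] − [p,r] + [p,q]. For instance
  ∂[1,2,5] = [2,5] − [1,5] + [1,2],
  ∂[1,3,4] = [3,4] − [1,4] + [1,3].
The 10×10 boundary matrix has rank 6 and Smith normal form diag(1,1,1,1,1,1).

The boundary map ∂_3: C_3 → C_2 sends each 3-simplex σ to the alternating sum Σ_i (−1)^i (σ with its i-th vertex removed). For instance
  ∂[1,3,4,5] = [3,4,5] − [1,4,5] + [1,3,5] − [1,3,4],
  ∂[2,3,4,5] = [3,4,5] − [2,4,5] + [2,3,5] − [2,3,4].
As a 10×5 matrix over Z this has rank 4, with invariant factors (1,1,1,1).

Reading off H_k = ker ∂_k / im ∂_{k+1}:

  H_0: rank C_0 − rank ∂_1 = 5 − 4 = 1, and the invariant factors of ∂_1 are all 1, so H_0 ≅ Z.
  H_1: rank ker ∂_1 − rank ∂_2 = (10 − 4) − 6 = 0, and the invariant factors of ∂_2 are all 1, so H_1 ≅ 0.
  H_2: rank ker ∂_2 − rank ∂_3 = (10 − 6) − 4 = 0, and the invariant factors of ∂_3 are all 1, so H_2 ≅ 0.
  H_3: rank ker ∂_3 − rank ∂_4 = (5 − 4) − 0 = 1, and there is no ∂_4, so H_3 ≅ Z.

H_0 = Z,  H_1 = 0,  H_2 = 0,  H_3 = Z.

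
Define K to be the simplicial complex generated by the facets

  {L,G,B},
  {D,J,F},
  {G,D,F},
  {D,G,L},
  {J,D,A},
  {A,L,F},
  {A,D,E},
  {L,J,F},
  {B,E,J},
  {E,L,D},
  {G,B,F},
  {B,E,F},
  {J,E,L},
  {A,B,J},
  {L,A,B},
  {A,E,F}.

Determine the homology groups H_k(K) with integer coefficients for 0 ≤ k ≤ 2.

K has 8 vertices, 24 edges, 16 triangles.
rank ∂_0 = 0, rank ∂_1 = 7 ⇒ b_0 = 8 − 0 − 7 = 1; all invariant factors of ∂_1 are 1 so no torsion. So H_0 = Z.
rank ∂_1 = 7, rank ∂_2 = 15 ⇒ b_1 = 24 − 7 − 15 = 2; all invariant factors of ∂_2 are 1 so no torsion. So H_1 = Z^2.
rank ∂_2 = 15, rank ∂_3 = 0 ⇒ b_2 = 16 − 15 − 0 = 1. So H_2 = Z.

H_0 = Z,  H_1 = Z^2,  H_2 = Z.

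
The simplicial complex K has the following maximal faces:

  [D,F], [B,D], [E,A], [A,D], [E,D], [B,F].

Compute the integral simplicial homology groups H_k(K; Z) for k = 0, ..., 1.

We work with the vertex ordering A < B < D < E < F. The simplices of K, each written with vertices in increasing order, are:

  0-simplices (5): A, B, D, E, F
  1-simplices (6): AD, AE, BD, BF, DE, DF

Hence C_0 ≅ Z^5, C_1 ≅ Z^6.

Boundary ∂_1: C_1 → C_0 is given by ∂[p,q] = [q] − [p]. For instance
  ∂BD = D − B.
The resulting 5×6 matrix has rank 4, and its Smith normal form has invariant factors (1,1,1,1).

Reading off H_k = ker ∂_k / im ∂_{k+1}:

  H_0: rank C_0 − rank ∂_1 = 5 − 4 = 1, and the invariant factors of ∂_1 are all 1, so H_0 = Z.
  H_1: rank ker ∂_1 − rank ∂_2 = (6 − 4) − 0 = 2, and there is no ∂_2, so H_1 = Z^2.

As a check, the Euler characteristic is 5 − 6 = -1, which agrees with 1 − 2 = -1.

H_0 = Z,  H_1 = Z^2.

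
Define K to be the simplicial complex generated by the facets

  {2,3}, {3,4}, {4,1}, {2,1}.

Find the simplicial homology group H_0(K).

Fix the vertex order 1 < 2 < 3 < 4 and write every simplex with vertices in increasing order. Then dim K = 1 and the simplices of K are:

  0-simplices (4): [1], [2], [3], [4]
  1-simplices (4): [1,2], [1,4], [2,3], [3,4]

so the chain groups are C_0 ≅ Z^4, C_1 ≅ Z^4.

Boundary ∂_1: C_1 → C_0 is given by ∂[p,q] = [q] − [p]. For instance
  ∂[3,4] = [4] − [3].
As a 4×4 matrix over Z this has rank 3, with invariant factors (1,1,1).

Computing H_k = (kernel of ∂_k) / (image of ∂_{k+1}):

  H_0: rank C_0 − rank ∂_1 = 4 − 3 = 1, and the invariant factors of ∂_1 are all 1, so H_0 ≅ Z.

(K is a triangulation of the circle S^1.)

H_0 ≅ Z.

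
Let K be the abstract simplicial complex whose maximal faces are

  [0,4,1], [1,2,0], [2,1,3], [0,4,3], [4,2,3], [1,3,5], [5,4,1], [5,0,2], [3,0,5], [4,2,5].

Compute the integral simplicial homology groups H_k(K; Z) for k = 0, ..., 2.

K has 6 vertices, 15 edges, 10 triangles.
rank ∂_0 = 0, rank ∂_1 = 5 ⇒ b_0 = 6 − 0 − 5 = 1; all invariant factors of ∂_1 are 1 so no torsion. So H_0 = Z.
rank ∂_1 = 5, rank ∂_2 = 10 ⇒ b_1 = 15 − 5 − 10 = 0; ∂_2 has invariant factor(s) [2] giving torsion. So H_1 = Z/2Z.
rank ∂_2 = 10, rank ∂_3 = 0 ⇒ b_2 = 10 − 10 − 0 = 0. So H_2 = 0.

H_0 ≅ Z,  H_1 ≅ Z/2Z,  H_2 = 0.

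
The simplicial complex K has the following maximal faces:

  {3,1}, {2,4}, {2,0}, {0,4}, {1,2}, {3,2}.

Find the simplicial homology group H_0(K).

Fix the vertex order 0 < 1 < 2 < 3 < 4 and write every simplex with vertices in increasing order. Then dim K = 1 and the simplices of K are:

  0-simplices (5): [0], [1], [2], [3], [4]
  1-simplices (6): [0,2], [0,4], [1,2], [1,3], [2,3], [2,4]

Hence C_0 ≅ Z^5, C_1 ≅ Z^6.

∂_1: C_1 → C_0 is given by ∂[p,q] = [q] − [p]. For instance
  ∂[1,3] = [3] − [1].
This gives a 5×6 integer matrix of rank 4; reducing to Smith normal form yields diagonal entries (1,1,1,1).

Now H_k = ker ∂_k / im ∂_{k+1}, so:

  H_0: rank C_0 − rank ∂_1 = 5 − 4 = 1, and the invariant factors of ∂_1 are all 1, so H_0 ≅ Z.

H_0 = Z.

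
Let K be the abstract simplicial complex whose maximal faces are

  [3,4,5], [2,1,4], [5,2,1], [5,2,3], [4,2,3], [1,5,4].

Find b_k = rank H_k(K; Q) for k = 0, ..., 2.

Fix the vertex order 1 < 2 < 3 < 4 < 5 and write every simplex with vertices in increasing order. Then dim K = 2 and the simplices of K are:

  0-simplices (5): [1], [2], [3], [4], [5]
  1-simplices (9): [1,2], [1,4], [1,5], [2,3], [2,4], [2,5], [3,4], [3,5], [4,5]
  2-simplices (6): [1,2,4], [1,2,5], [1,4,5], [2,3,4], [2,3,5], [3,4,5]

so the chain groups are C_0 ≅ Z^5, C_1 ≅ Z^9, C_2 ≅ Z^6.

Boundary ∂_1: C_1 → C_0 sends each edge [p,q] (with p < q) to q − p. For instance
  ∂[1,4] = [4] − [1].
This gives a 5×9 integer matrix of rank 4; reducing to Smith normal form yields diagonal entries (1,1,1,1).

The boundary map ∂_2: C_2 → C_1 acts by ∂[p,q,r] = [q,r] − [p,r] + [p,q]. For instance
  ∂[1,2,4] = [2,4] − [1,4] + [1,2],
  ∂[1,4,5] = [4,5] − [1,5] + [1,4].
As a 9×6 matrix over Z this has rank 5, with invariant factors (1,1,1,1,1).

From H_k ≅ ker(∂_k) / im(∂_{k+1}) we obtain:

  H_0: rank C_0 − rank ∂_1 = 5 − 4 = 1, and the invariant factors of ∂_1 are all 1, so H_0 ≅ Z.
  H_1: rank ker ∂_1 − rank ∂_2 = (9 − 4) − 5 = 0, and the invariant factors of ∂_2 are all 1, so H_1 ≅ 0.
  H_2: rank ker ∂_2 − rank ∂_3 = (6 − 5) − 0 = 1, and there is no ∂_3, so H_2 ≅ Z.

As a check, the Euler characteristic is 5 − 9 + 6 = 2, which agrees with 1 − 0 + 1 = 2.

Hence the Betti numbers are b_0 = 1, b_1 = 0, b_2 = 1.

b_0 = 1, b_1 = 0, b_2 = 1.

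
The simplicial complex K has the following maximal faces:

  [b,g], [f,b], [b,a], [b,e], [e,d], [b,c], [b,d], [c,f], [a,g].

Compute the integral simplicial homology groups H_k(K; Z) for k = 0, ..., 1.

H_0 ≅ Z,  H_1 ≅ Z^3.

We work with the vertex ordering a < b < c < d < e < f < g. The simplices of K, each written with vertices in increasing order, are:

  0-simplices (7): a, b, c, d, e, f, g
  1-simplices (9): ab, ag, bc, bd, be, bf, bg, cf, de

so the chain groups are C_0 ≅ Z^7, C_1 ≅ Z^9.

∂_1: C_1 → C_0 is given by ∂[p,q] = [q] − [p]. For instance
  ∂be = e − b.
The 7×9 boundary matrix has rank 6 and Smith normal form diag(1,1,1,1,1,1).

From H_k ≅ ker(∂_k) / im(∂_{k+1}) we obtain:

  H_0: rank C_0 − rank ∂_1 = 7 − 6 = 1, and the invariant factors of ∂_1 are all 1, so H_0 ≅ Z.
  H_1: rank ker ∂_1 − rank ∂_2 = (9 − 6) − 0 = 3, and there is no ∂_2, so H_1 ≅ Z^3.

As a check, the Euler characteristic is 7 − 9 = -2, which agrees with 1 − 3 = -2.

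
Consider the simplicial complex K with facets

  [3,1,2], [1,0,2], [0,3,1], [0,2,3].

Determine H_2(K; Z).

H_2 = Z.

Order the vertices as 0 < 1 < 2 < 3. Listing each simplex with vertices in this order, K has dimension 2 with simplices:

  0-simplices (4): [0], [1], [2], [3]
  1-simplices (6): [0,1], [0,2], [0,3], [1,2], [1,3], [2,3]
  2-simplices (4): [0,1,2], [0,1,3], [0,2,3], [1,2,3]

Hence C_0 ≅ Z^4, C_1 ≅ Z^6, C_2 ≅ Z^4.

∂_1: C_1 → C_0 sends each edge [p,q] (with p < q) to q − p. For instance
  ∂[1,2] = [2] − [1].
The 4×6 boundary matrix has rank 3 and Smith normal form diag(1,1,1).

∂_2: C_2 → C_1 maps a triangle to the signed sum of its edges. For instance
  ∂[1,2,3] = [2,3] − [1,3] + [1,2],
  ∂[0,2,3] = [2,3] − [0,3] + [0,2].
As a 6×4 matrix over Z this has rank 3, with invariant factors (1,1,1).

From H_k ≅ ker(∂_k) / im(∂_{k+1}) we obtain:

  H_2: rank ker ∂_2 − rank ∂_3 = (4 − 3) − 0 = 1, and there is no ∂_3, so H_2 ≅ Z.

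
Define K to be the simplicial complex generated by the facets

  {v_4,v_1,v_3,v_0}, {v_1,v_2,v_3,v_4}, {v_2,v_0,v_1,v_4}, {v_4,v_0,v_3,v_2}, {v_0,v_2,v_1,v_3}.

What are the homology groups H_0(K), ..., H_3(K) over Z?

H_0 = Z,  H_1 = 0,  H_2 = 0,  H_3 = Z.

Take the total order v_0 < v_1 < v_2 < v_3 < v_4 on the vertex set. Then K (dimension 3) consists of the simplices:

  0-simplices (5): [v_0], [v_1], [v_2], [v_3], [v_4]
  1-simplices (10): [v_0,v_1], [v_0,v_2], [v_0,v_3], [v_0,v_4], [v_1,v_2], [v_1,v_3], [v_1,v_4], [v_2,v_3], [v_2,v_4], [v_3,v_4]
  2-simplices (10): [v_0,v_1,v_2], [v_0,v_1,v_3], [v_0,v_1,v_4], [v_0,v_2,v_3], [v_0,v_2,v_4], [v_0,v_3,v_4], [v_1,v_2,v_3], [v_1,v_2,v_4], [v_1,v_3,v_4], [v_2,v_3,v_4]
  3-simplices (5): [v_0,v_1,v_2,v_3], [v_0,v_1,v_2,v_4], [v_0,v_1,v_3,v_4], [v_0,v_2,v_3,v_4], [v_1,v_2,v_3,v_4]

so the chain groups are C_0 ≅ Z^5, C_1 ≅ Z^10, C_2 ≅ Z^10, C_3 ≅ Z^5.

The boundary map ∂_1: C_1 → C_0 maps an edge to its endpoints' difference, ∂[p,q] = q − p.
The resulting 5×10 matrix has rank 4, and its Smith normal form has invariant factors (1,1,1,1).

∂_2: C_2 → C_1 sends each 2-simplex [p,q,r] to [q,r] − [p,r] + [p,q]. For instance
  ∂[v_0,v_1,v_4] = [v_1,v_4] − [v_0,v_4] + [v_0,v_1],
  ∂[v_2,v_3,v_4] = [v_3,v_4] − [v_2,v_4] + [v_2,v_3].
The 10×10 boundary matrix has rank 6 and Smith normal form diag(1,1,1,1,1,1).

Boundary ∂_3: C_3 → C_2 sends each 3-simplex σ to the alternating sum Σ_i (−1)^i (σ with its i-th vertex removed). For instance
  ∂[v_0,v_1,v_2,v_3] = [v_1,v_2,v_3] − [v_0,v_2,v_3] + [v_0,v_1,v_3] − [v_0,v_1,v_2],
  ∂[v_0,v_1,v_3,v_4] = [v_1,v_3,v_4] − [v_0,v_3,v_4] + [v_0,v_1,v_4] − [v_0,v_1,v_3].
As a 10×5 matrix over Z this has rank 4, with invariant factors (1,1,1,1).

Now H_k = ker ∂_k / im ∂_{k+1}, so:

  H_0: rank C_0 − rank ∂_1 = 5 − 4 = 1, and the invariant factors of ∂_1 are all 1, so H_0 = Z.
  H_1: rank ker ∂_1 − rank ∂_2 = (10 − 4) − 6 = 0, and the invariant factors of ∂_2 are all 1, so H_1 = 0.
  H_2: rank ker ∂_2 − rank ∂_3 = (10 − 6) − 4 = 0, and the invariant factors of ∂_3 are all 1, so H_2 = 0.
  H_3: rank ker ∂_3 − rank ∂_4 = (5 − 4) − 0 = 1, and there is no ∂_4, so H_3 = Z.

As a check, the Euler characteristic is 5 − 10 + 10 − 5 = 0, which agrees with 1 − 0 + 0 − 1 = 0.
(K is a triangulation of the 3-sphere S^3.)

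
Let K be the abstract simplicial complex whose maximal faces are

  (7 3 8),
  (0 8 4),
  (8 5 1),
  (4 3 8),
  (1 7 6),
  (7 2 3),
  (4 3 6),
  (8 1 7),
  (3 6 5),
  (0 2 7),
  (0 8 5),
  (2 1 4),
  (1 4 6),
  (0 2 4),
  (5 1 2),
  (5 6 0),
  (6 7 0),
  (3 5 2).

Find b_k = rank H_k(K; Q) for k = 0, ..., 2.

K has 9 vertices, 27 edges, 18 triangles.
rank ∂_0 = 0, rank ∂_1 = 8 ⇒ b_0 = 9 − 0 − 8 = 1; all invariant factors of ∂_1 are 1 so no torsion. So H_0 = Z.
rank ∂_1 = 8, rank ∂_2 = 17 ⇒ b_1 = 27 − 8 − 17 = 2; all invariant factors of ∂_2 are 1 so no torsion. So H_1 = Z^2.
rank ∂_2 = 17, rank ∂_3 = 0 ⇒ b_2 = 18 − 17 − 0 = 1. So H_2 = Z.

b_0 = 1, b_1 = 2, b_2 = 1.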